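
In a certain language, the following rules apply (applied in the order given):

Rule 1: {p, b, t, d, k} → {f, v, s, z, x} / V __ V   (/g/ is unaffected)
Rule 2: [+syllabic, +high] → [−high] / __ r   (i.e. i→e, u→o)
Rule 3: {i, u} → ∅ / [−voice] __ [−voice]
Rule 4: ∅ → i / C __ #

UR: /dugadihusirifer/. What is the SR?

dugazihseriferi

Rule 1 (intervocalic spirantization): /d/ is a stop between vowels /a/ and /i/, so it spirantizes to the fricative [z]. /dugadihusirifer/ → dugazihusirifer.
Rule 2 (pre-rhotic lowering): /i/ is a high vowel immediately before /r/, so it lowers to [e]. /dugazihusirifer/ → dugazihuserifer.
Rule 3 (high vowel syncope): /u/ is a high vowel flanked by voiceless consonants /h/ and /s/, so it deletes. /dugazihuserifer/ → dugazihserifer.
Rule 4 (final i-epenthesis): the form ends in the consonant /r/, so [i] is inserted word-finally. /dugazihserifer/ → dugazihseriferi.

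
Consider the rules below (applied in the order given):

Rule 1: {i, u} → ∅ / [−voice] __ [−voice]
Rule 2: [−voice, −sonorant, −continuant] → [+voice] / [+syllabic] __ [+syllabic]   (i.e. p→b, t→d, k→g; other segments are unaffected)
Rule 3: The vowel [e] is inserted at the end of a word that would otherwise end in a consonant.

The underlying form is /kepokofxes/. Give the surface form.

kebogofxese

Rule 1 (high vowel syncope): no segment meets the environment; /kepokofxes/ is unchanged.
Rule 2 (intervocalic voicing): /p/ is a voiceless stop between vowels /e/ and /o/, so it voices to [b]. /k/ is a voiceless stop between vowels /o/ and /o/, so it voices to [g]. /kepokofxes/ → kebogofxes.
Rule 3 (final e-epenthesis): the form ends in the consonant /s/, so [e] is inserted word-finally. /kebogofxes/ → kebogofxese.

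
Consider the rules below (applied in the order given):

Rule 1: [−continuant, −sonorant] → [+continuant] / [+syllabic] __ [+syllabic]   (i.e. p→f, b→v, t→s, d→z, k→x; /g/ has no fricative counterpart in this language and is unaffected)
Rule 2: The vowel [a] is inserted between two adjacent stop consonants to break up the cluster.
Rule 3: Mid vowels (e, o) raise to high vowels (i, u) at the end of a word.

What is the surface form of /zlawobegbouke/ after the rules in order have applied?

zlawovegabouxi

Rule 1 (intervocalic spirantization): /b/ is a stop between vowels /o/ and /e/, so it spirantizes to the fricative [v]. /k/ is a stop between vowels /u/ and /e/, so it spirantizes to the fricative [x]. /zlawobegbouke/ → zlawovegbouxe.
Rule 2 (stop-cluster a-epenthesis): /g/ and /b/ form a stop–stop cluster, so [a] is inserted between them. /zlawovegbouxe/ → zlawovegabouxe.
Rule 3 (final vowel raising): /e/ is a mid vowel in word-final position, so it raises to [i]. /zlawovegabouxe/ → zlawovegabouxi.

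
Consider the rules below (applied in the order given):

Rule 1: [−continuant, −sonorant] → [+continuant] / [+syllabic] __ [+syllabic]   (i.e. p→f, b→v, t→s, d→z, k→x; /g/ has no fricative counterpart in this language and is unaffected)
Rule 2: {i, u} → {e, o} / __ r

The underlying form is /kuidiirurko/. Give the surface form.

Rule 1 (intervocalic spirantization): /d/ is a stop between vowels /i/ and /i/, so it spirantizes to the fricative [z]. /kuidiirurko/ → kuiziirurko.
Rule 2 (pre-rhotic lowering): /i/ is a high vowel immediately before /r/, so it lowers to [e]. /u/ is a high vowel immediately before /r/, so it lowers to [o]. /kuiziirurko/ → kuizierorko.

kuizierorko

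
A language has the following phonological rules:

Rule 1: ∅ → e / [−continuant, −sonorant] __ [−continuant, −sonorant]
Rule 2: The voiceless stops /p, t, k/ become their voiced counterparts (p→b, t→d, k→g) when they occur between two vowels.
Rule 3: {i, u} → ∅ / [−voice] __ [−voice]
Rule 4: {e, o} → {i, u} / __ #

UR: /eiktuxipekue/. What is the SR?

Rule 1 (stop-cluster e-epenthesis): /k/ and /t/ form a stop–stop cluster, so [e] is inserted between them. /eiktuxipekue/ → eiketuxipekue.
Rule 2 (intervocalic voicing): /k/ is a voiceless stop between vowels /i/ and /e/, so it voices to [g]. /t/ is a voiceless stop between vowels /e/ and /u/, so it voices to [d]. /p/ is a voiceless stop between vowels /i/ and /e/, so it voices to [b]. /k/ is a voiceless stop between vowels /e/ and /u/, so it voices to [g]. /eiketuxipekue/ → eigeduxibegue.
Rule 3 (high vowel syncope): no segment meets the environment; /eigeduxibegue/ is unchanged.
Rule 4 (final vowel raising): /e/ is a mid vowel in word-final position, so it raises to [i]. /eigeduxibegue/ → eigeduxibegui.

eigeduxibegui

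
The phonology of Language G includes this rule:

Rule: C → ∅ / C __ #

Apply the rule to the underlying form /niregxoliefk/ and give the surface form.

/k/ is the second consonant of a word-final cluster /fk/, so it deletes.
Surface form: [niregxolief].

niregxolief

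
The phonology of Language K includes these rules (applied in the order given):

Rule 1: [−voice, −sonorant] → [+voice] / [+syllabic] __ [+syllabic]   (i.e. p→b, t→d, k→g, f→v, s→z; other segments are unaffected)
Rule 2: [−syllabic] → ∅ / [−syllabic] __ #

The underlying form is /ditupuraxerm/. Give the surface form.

diduburaxer

Rule 1 (intervocalic voicing): /t/ is a voiceless obstruent between vowels /i/ and /u/, so it voices to [d]. /p/ is a voiceless obstruent between vowels /u/ and /u/, so it voices to [b]. /ditupuraxerm/ → diduburaxerm.
Rule 2 (final cluster simplification): /m/ is the second consonant of a word-final cluster /rm/, so it deletes. /diduburaxerm/ → diduburaxer.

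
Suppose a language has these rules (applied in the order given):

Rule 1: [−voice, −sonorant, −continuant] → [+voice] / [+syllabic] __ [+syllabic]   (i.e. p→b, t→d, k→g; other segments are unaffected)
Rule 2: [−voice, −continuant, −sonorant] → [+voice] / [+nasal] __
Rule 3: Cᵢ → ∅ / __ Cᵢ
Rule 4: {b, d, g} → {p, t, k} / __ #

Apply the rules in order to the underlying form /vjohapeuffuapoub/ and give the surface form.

vjohabeufuaboup

Rule 1 (intervocalic voicing): /p/ is a voiceless stop between vowels /a/ and /e/, so it voices to [b]. /p/ is a voiceless stop between vowels /a/ and /o/, so it voices to [b]. /vjohapeuffuapoub/ → vjohabeuffuaboub.
Rule 2 (post-nasal voicing): no segment meets the environment; /vjohabeuffuaboub/ is unchanged.
Rule 3 (degemination): /ff/ is a geminate; the first /f/ deletes. /vjohabeuffuaboub/ → vjohabeufuaboub.
Rule 4 (final devoicing): /b/ is a voiced stop in word-final position, so it devoices to [p]. /vjohabeufuaboub/ → vjohabeufuaboup.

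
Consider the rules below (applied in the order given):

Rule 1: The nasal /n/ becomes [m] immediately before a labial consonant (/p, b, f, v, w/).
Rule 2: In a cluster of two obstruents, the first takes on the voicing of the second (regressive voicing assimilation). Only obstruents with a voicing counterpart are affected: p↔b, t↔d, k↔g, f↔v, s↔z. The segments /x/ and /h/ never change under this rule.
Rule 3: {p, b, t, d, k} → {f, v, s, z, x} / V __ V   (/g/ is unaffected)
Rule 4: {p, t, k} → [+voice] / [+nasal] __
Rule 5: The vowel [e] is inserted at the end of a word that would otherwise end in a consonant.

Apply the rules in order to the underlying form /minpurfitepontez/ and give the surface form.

mimburfisefondeze

Rule 1 (nasal place assimilation): /n/ precedes the labial consonant /p/, so it assimilates in place to [m]. /minpurfitepontez/ → mimpurfitepontez.
Rule 2 (regressive voicing assimilation): no segment meets the environment; /mimpurfitepontez/ is unchanged.
Rule 3 (intervocalic spirantization): /t/ is a stop between vowels /i/ and /e/, so it spirantizes to the fricative [s]. /p/ is a stop between vowels /e/ and /o/, so it spirantizes to the fricative [f]. /mimpurfitepontez/ → mimpurfisefontez.
Rule 4 (post-nasal voicing): /p/ is a voiceless stop immediately after the nasal /m/, so it voices to [b]. /t/ is a voiceless stop immediately after the nasal /n/, so it voices to [d]. /mimpurfisefontez/ → mimburfisefondez.
Rule 5 (final e-epenthesis): the form ends in the consonant /z/, so [e] is inserted word-finally. /mimburfisefondez/ → mimburfisefondeze.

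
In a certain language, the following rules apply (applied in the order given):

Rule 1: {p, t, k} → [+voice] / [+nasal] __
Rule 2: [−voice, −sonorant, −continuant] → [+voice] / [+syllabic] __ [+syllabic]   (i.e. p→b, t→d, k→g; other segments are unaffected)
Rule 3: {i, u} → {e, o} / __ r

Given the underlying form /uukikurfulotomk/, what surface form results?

Rule 1 (post-nasal voicing): /k/ is a voiceless stop immediately after the nasal /m/, so it voices to [g]. /uukikurfulotomk/ → uukikurfulotomg.
Rule 2 (intervocalic voicing): /k/ is a voiceless stop between vowels /u/ and /i/, so it voices to [g]. /k/ is a voiceless stop between vowels /i/ and /u/, so it voices to [g]. /t/ is a voiceless stop between vowels /o/ and /o/, so it voices to [d]. /uukikurfulotomg/ → uugigurfulodomg.
Rule 3 (pre-rhotic lowering): /u/ is a high vowel immediately before /r/, so it lowers to [o]. /uugigurfulodomg/ → uugigorfulodomg.

uugigorfulodomg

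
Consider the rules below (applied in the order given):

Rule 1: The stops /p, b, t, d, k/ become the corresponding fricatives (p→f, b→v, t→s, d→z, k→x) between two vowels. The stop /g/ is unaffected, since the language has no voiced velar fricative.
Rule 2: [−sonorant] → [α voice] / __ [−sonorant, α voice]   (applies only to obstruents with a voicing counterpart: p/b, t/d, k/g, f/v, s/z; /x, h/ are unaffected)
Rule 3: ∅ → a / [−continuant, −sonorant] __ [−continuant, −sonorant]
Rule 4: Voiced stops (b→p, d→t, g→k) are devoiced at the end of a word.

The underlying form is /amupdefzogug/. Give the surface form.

amubadevzoguk

Rule 1 (intervocalic spirantization): no segment meets the environment; /amupdefzogug/ is unchanged.
Rule 2 (regressive voicing assimilation): /p/ precedes the voiced obstruent /d/, so it voices to [b] by assimilation. /f/ precedes the voiced obstruent /z/, so it voices to [v] by assimilation. /amupdefzogug/ → amubdevzogug.
Rule 3 (stop-cluster a-epenthesis): /b/ and /d/ form a stop–stop cluster, so [a] is inserted between them. /amubdevzogug/ → amubadevzogug.
Rule 4 (final devoicing): /g/ is a voiced stop in word-final position, so it devoices to [k]. /amubadevzogug/ → amubadevzoguk.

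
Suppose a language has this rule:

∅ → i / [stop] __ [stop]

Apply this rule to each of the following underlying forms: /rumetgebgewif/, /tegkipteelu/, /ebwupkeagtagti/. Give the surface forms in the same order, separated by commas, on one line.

rumetigebigewif, tegikipiteelu, ebwupikeagitagiti

/rumetgebgewif/: /t/ and /g/ form a stop–stop cluster, so [i] is inserted between them. /b/ and /g/ form a stop–stop cluster, so [i] is inserted between them. → [rumetigebigewif].
/tegkipteelu/: /g/ and /k/ form a stop–stop cluster, so [i] is inserted between them. /p/ and /t/ form a stop–stop cluster, so [i] is inserted between them. → [tegikipiteelu].
/ebwupkeagtagti/: /p/ and /k/ form a stop–stop cluster, so [i] is inserted between them. /g/ and /t/ form a stop–stop cluster, so [i] is inserted between them. /g/ and /t/ form a stop–stop cluster, so [i] is inserted between them. → [ebwupikeagitagiti].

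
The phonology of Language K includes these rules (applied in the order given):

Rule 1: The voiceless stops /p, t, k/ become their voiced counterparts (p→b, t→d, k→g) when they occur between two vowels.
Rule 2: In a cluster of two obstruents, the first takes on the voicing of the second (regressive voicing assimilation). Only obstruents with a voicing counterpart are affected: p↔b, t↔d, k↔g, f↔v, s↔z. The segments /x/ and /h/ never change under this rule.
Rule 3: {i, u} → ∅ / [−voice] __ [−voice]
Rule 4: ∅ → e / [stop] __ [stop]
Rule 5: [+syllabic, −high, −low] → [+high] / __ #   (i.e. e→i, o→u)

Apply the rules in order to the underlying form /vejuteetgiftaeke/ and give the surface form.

vejudeedegiftaegi

Rule 1 (intervocalic voicing): /t/ is a voiceless stop between vowels /u/ and /e/, so it voices to [d]. /k/ is a voiceless stop between vowels /e/ and /e/, so it voices to [g]. /vejuteetgiftaeke/ → vejudeetgiftaege.
Rule 2 (regressive voicing assimilation): /t/ precedes the voiced obstruent /g/, so it voices to [d] by assimilation. /vejudeetgiftaege/ → vejudeedgiftaege.
Rule 3 (high vowel syncope): no segment meets the environment; /vejudeedgiftaege/ is unchanged.
Rule 4 (stop-cluster e-epenthesis): /d/ and /g/ form a stop–stop cluster, so [e] is inserted between them. /vejudeedgiftaege/ → vejudeedegiftaege.
Rule 5 (final vowel raising): /e/ is a mid vowel in word-final position, so it raises to [i]. /vejudeedegiftaege/ → vejudeedegiftaegi.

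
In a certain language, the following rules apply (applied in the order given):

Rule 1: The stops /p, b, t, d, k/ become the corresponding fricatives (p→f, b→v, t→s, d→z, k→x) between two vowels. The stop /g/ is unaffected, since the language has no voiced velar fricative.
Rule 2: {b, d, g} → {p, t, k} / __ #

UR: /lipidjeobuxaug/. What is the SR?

Rule 1 (intervocalic spirantization): /p/ is a stop between vowels /i/ and /i/, so it spirantizes to the fricative [f]. /b/ is a stop between vowels /o/ and /u/, so it spirantizes to the fricative [v]. /lipidjeobuxaug/ → lifidjeovuxaug.
Rule 2 (final devoicing): /g/ is a voiced stop in word-final position, so it devoices to [k]. /lifidjeovuxaug/ → lifidjeovuxauk.

lifidjeovuxauk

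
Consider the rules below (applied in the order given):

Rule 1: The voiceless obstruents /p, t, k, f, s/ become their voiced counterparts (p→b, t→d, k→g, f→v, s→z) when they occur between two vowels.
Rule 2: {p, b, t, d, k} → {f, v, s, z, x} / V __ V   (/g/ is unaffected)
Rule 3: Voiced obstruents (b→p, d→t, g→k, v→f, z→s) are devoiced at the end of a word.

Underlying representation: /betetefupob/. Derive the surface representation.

bezezevuvop

Rule 1 (intervocalic voicing): /t/ is a voiceless obstruent between vowels /e/ and /e/, so it voices to [d]. /t/ is a voiceless obstruent between vowels /e/ and /e/, so it voices to [d]. /f/ is a voiceless obstruent between vowels /e/ and /u/, so it voices to [v]. /p/ is a voiceless obstruent between vowels /u/ and /o/, so it voices to [b]. /betetefupob/ → bededevubob.
Rule 2 (intervocalic spirantization): /d/ is a stop between vowels /e/ and /e/, so it spirantizes to the fricative [z]. /d/ is a stop between vowels /e/ and /e/, so it spirantizes to the fricative [z]. /b/ is a stop between vowels /u/ and /o/, so it spirantizes to the fricative [v]. /bededevubob/ → bezezevuvob.
Rule 3 (final devoicing): /b/ is a voiced obstruent in word-final position, so it devoices to [p]. /bezezevuvob/ → bezezevuvop.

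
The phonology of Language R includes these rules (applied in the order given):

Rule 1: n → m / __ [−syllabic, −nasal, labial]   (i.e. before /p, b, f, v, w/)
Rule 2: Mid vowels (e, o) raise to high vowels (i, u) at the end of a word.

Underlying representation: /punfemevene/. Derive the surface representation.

Rule 1 (nasal place assimilation): /n/ precedes the labial consonant /f/, so it assimilates in place to [m]. /punfemevene/ → pumfemevene.
Rule 2 (final vowel raising): /e/ is a mid vowel in word-final position, so it raises to [i]. /pumfemevene/ → pumfemeveni.

pumfemeveni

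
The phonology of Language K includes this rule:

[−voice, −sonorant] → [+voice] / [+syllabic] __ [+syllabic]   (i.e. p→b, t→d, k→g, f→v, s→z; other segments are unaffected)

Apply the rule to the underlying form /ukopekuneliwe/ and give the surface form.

ugobeguneliwe

/k/ is a voiceless obstruent between vowels /u/ and /o/, so it voices to [g].
/p/ is a voiceless obstruent between vowels /o/ and /e/, so it voices to [b].
/k/ is a voiceless obstruent between vowels /e/ and /u/, so it voices to [g].
Surface form: [ugobeguneliwe].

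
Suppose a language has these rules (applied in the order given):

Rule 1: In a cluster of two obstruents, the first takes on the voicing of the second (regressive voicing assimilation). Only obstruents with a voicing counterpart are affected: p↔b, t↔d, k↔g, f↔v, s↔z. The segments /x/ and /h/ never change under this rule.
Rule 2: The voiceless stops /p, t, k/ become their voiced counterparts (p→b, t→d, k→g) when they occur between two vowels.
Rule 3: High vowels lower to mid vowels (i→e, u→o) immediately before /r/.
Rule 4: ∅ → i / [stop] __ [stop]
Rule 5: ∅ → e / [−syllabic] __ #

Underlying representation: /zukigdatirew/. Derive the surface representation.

Rule 1 (regressive voicing assimilation): no segment meets the environment; /zukigdatirew/ is unchanged.
Rule 2 (intervocalic voicing): /k/ is a voiceless stop between vowels /u/ and /i/, so it voices to [g]. /t/ is a voiceless stop between vowels /a/ and /i/, so it voices to [d]. /zukigdatirew/ → zugigdadirew.
Rule 3 (pre-rhotic lowering): /i/ is a high vowel immediately before /r/, so it lowers to [e]. /zugigdadirew/ → zugigdaderew.
Rule 4 (stop-cluster i-epenthesis): /g/ and /d/ form a stop–stop cluster, so [i] is inserted between them. /zugigdaderew/ → zugigidaderew.
Rule 5 (final e-epenthesis): the form ends in the consonant /w/, so [e] is inserted word-finally. /zugigidaderew/ → zugigidaderewe.

zugigidaderewe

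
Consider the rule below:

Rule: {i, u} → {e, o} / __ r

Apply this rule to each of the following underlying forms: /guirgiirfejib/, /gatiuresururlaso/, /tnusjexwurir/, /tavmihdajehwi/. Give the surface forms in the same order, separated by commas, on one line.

/guirgiirfejib/: /i/ is a high vowel immediately before /r/, so it lowers to [e]. /i/ is a high vowel immediately before /r/, so it lowers to [e]. → [guergierfejib].
/gatiuresururlaso/: /u/ is a high vowel immediately before /r/, so it lowers to [o]. /u/ is a high vowel immediately before /r/, so it lowers to [o]. /u/ is a high vowel immediately before /r/, so it lowers to [o]. → [gatioresororlaso].
/tnusjexwurir/: /u/ is a high vowel immediately before /r/, so it lowers to [o]. /i/ is a high vowel immediately before /r/, so it lowers to [e]. → [tnusjexworer].
/tavmihdajehwi/: the rule's environment is not met; surfaces unchanged as [tavmihdajehwi].

guergierfejib, gatioresororlaso, tnusjexworer, tavmihdajehwi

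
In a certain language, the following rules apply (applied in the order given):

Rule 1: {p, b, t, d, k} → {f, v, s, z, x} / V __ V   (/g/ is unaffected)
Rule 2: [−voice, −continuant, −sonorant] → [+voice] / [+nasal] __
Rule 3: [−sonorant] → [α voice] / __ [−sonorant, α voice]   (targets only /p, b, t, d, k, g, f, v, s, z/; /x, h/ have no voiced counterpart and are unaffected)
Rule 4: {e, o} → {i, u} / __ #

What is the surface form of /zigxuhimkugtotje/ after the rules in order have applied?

zikxuhimguktotji

Rule 1 (intervocalic spirantization): no segment meets the environment; /zigxuhimkugtotje/ is unchanged.
Rule 2 (post-nasal voicing): /k/ is a voiceless stop immediately after the nasal /m/, so it voices to [g]. /zigxuhimkugtotje/ → zigxuhimgugtotje.
Rule 3 (regressive voicing assimilation): /g/ precedes the voiceless obstruent /x/, so it devoices to [k] by assimilation. /g/ precedes the voiceless obstruent /t/, so it devoices to [k] by assimilation. /zigxuhimgugtotje/ → zikxuhimguktotje.
Rule 4 (final vowel raising): /e/ is a mid vowel in word-final position, so it raises to [i]. /zikxuhimguktotje/ → zikxuhimguktotji.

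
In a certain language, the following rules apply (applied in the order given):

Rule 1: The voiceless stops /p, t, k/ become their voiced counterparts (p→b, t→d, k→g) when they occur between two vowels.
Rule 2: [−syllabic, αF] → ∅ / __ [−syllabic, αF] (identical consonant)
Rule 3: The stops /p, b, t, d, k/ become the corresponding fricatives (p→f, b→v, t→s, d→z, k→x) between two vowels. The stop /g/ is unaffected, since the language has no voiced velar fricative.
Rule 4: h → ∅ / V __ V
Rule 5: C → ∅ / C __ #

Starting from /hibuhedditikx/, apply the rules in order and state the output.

Rule 1 (intervocalic voicing): /t/ is a voiceless stop between vowels /i/ and /i/, so it voices to [d]. /hibuhedditikx/ → hibuheddidikx.
Rule 2 (degemination): /dd/ is a geminate; the first /d/ deletes. /hibuheddidikx/ → hibuhedidikx.
Rule 3 (intervocalic spirantization): /b/ is a stop between vowels /i/ and /u/, so it spirantizes to the fricative [v]. /d/ is a stop between vowels /e/ and /i/, so it spirantizes to the fricative [z]. /d/ is a stop between vowels /i/ and /i/, so it spirantizes to the fricative [z]. /hibuhedidikx/ → hivuhezizikx.
Rule 4 (intervocalic h-deletion): /h/ occurs between vowels /u/ and /e/, so it deletes. /hivuhezizikx/ → hivuezizikx.
Rule 5 (final cluster simplification): /x/ is the second consonant of a word-final cluster /kx/, so it deletes. /hivuezizikx/ → hivuezizik.

hivuezizik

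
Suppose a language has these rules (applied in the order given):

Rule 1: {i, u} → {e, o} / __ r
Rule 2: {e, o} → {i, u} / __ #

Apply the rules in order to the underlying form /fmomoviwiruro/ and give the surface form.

fmomoviweroru

Rule 1 (pre-rhotic lowering): /i/ is a high vowel immediately before /r/, so it lowers to [e]. /u/ is a high vowel immediately before /r/, so it lowers to [o]. /fmomoviwiruro/ → fmomoviweroro.
Rule 2 (final vowel raising): /o/ is a mid vowel in word-final position, so it raises to [u]. /fmomoviweroro/ → fmomoviweroru.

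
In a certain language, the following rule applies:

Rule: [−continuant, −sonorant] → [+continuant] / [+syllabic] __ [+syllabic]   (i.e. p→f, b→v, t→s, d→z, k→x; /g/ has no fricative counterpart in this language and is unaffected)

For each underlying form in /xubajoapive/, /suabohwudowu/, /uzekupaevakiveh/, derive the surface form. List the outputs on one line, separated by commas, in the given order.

/xubajoapive/: /b/ is a stop between vowels /u/ and /a/, so it spirantizes to the fricative [v]. /p/ is a stop between vowels /a/ and /i/, so it spirantizes to the fricative [f]. → [xuvajoafive].
/suabohwudowu/: /b/ is a stop between vowels /a/ and /o/, so it spirantizes to the fricative [v]. /d/ is a stop between vowels /u/ and /o/, so it spirantizes to the fricative [z]. → [suavohwuzowu].
/uzekupaevakiveh/: /k/ is a stop between vowels /e/ and /u/, so it spirantizes to the fricative [x]. /p/ is a stop between vowels /u/ and /a/, so it spirantizes to the fricative [f]. /k/ is a stop between vowels /a/ and /i/, so it spirantizes to the fricative [x]. → [uzexufaevaxiveh].

xuvajoafive, suavohwuzowu, uzexufaevaxiveh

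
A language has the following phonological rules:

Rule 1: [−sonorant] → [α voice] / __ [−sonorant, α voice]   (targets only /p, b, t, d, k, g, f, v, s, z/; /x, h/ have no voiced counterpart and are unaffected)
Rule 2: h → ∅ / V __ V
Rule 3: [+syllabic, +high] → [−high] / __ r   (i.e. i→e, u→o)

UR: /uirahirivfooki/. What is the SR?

Rule 1 (regressive voicing assimilation): /v/ precedes the voiceless obstruent /f/, so it devoices to [f] by assimilation. /uirahirivfooki/ → uirahiriffooki.
Rule 2 (intervocalic h-deletion): /h/ occurs between vowels /a/ and /i/, so it deletes. /uirahiriffooki/ → uirairiffooki.
Rule 3 (pre-rhotic lowering): /i/ is a high vowel immediately before /r/, so it lowers to [e]. /i/ is a high vowel immediately before /r/, so it lowers to [e]. /uirairiffooki/ → ueraeriffooki.

ueraeriffooki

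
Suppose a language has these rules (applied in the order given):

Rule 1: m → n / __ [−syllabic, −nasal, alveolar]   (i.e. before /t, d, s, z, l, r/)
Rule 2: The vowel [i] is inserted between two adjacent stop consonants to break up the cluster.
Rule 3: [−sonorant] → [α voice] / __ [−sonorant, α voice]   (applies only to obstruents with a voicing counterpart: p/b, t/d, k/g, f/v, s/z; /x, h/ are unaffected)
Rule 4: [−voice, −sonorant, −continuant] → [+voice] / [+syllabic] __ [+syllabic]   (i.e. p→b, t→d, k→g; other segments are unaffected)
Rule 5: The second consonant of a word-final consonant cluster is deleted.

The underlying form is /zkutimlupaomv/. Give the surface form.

skudinlubaom

Rule 1 (nasal place assimilation): /m/ precedes the alveolar consonant /l/, so it assimilates in place to [n]. /zkutimlupaomv/ → zkutinlupaomv.
Rule 2 (stop-cluster i-epenthesis): no segment meets the environment; /zkutinlupaomv/ is unchanged.
Rule 3 (regressive voicing assimilation): /z/ precedes the voiceless obstruent /k/, so it devoices to [s] by assimilation. /zkutinlupaomv/ → skutinlupaomv.
Rule 4 (intervocalic voicing): /t/ is a voiceless stop between vowels /u/ and /i/, so it voices to [d]. /p/ is a voiceless stop between vowels /u/ and /a/, so it voices to [b]. /skutinlupaomv/ → skudinlubaomv.
Rule 5 (final cluster simplification): /v/ is the second consonant of a word-final cluster /mv/, so it deletes. /skudinlubaomv/ → skudinlubaom.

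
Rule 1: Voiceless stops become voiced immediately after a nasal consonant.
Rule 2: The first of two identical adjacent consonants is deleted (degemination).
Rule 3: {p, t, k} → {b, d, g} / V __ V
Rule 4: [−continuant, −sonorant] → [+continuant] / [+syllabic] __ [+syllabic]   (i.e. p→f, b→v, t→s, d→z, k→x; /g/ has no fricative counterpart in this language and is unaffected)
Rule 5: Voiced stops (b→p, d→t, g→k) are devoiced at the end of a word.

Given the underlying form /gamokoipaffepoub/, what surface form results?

Rule 1 (post-nasal voicing): no segment meets the environment; /gamokoipaffepoub/ is unchanged.
Rule 2 (degemination): /ff/ is a geminate; the first /f/ deletes. /gamokoipaffepoub/ → gamokoipafepoub.
Rule 3 (intervocalic voicing): /k/ is a voiceless stop between vowels /o/ and /o/, so it voices to [g]. /p/ is a voiceless stop between vowels /i/ and /a/, so it voices to [b]. /p/ is a voiceless stop between vowels /e/ and /o/, so it voices to [b]. /gamokoipafepoub/ → gamogoibafeboub.
Rule 4 (intervocalic spirantization): /b/ is a stop between vowels /i/ and /a/, so it spirantizes to the fricative [v]. /b/ is a stop between vowels /e/ and /o/, so it spirantizes to the fricative [v]. /gamogoibafeboub/ → gamogoivafevoub.
Rule 5 (final devoicing): /b/ is a voiced stop in word-final position, so it devoices to [p]. /gamogoivafevoub/ → gamogoivafevoup.

gamogoivafevoup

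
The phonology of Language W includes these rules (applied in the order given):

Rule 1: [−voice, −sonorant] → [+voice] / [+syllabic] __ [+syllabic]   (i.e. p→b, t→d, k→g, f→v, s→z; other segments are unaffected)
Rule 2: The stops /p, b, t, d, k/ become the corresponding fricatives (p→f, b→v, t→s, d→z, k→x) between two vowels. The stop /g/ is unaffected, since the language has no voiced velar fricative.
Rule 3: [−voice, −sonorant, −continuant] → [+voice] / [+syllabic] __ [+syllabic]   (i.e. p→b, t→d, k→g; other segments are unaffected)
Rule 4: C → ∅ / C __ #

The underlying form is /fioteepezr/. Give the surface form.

fiozeevez

Rule 1 (intervocalic voicing): /t/ is a voiceless obstruent between vowels /o/ and /e/, so it voices to [d]. /p/ is a voiceless obstruent between vowels /e/ and /e/, so it voices to [b]. /fioteepezr/ → fiodeebezr.
Rule 2 (intervocalic spirantization): /d/ is a stop between vowels /o/ and /e/, so it spirantizes to the fricative [z]. /b/ is a stop between vowels /e/ and /e/, so it spirantizes to the fricative [v]. /fiodeebezr/ → fiozeevezr.
Rule 3 (intervocalic voicing): no segment meets the environment; /fiozeevezr/ is unchanged.
Rule 4 (final cluster simplification): /r/ is the second consonant of a word-final cluster /zr/, so it deletes. /fiozeevezr/ → fiozeevez.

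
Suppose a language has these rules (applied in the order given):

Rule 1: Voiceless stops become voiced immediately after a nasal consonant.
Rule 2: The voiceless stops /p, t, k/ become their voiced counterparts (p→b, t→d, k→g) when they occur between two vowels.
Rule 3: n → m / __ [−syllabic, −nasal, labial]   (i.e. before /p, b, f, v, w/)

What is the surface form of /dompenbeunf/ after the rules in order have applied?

Rule 1 (post-nasal voicing): /p/ is a voiceless stop immediately after the nasal /m/, so it voices to [b]. /dompenbeunf/ → dombenbeunf.
Rule 2 (intervocalic voicing): no segment meets the environment; /dombenbeunf/ is unchanged.
Rule 3 (nasal place assimilation): /n/ precedes the labial consonant /b/, so it assimilates in place to [m]. /n/ precedes the labial consonant /f/, so it assimilates in place to [m]. /dombenbeunf/ → dombembeumf.

dombembeumf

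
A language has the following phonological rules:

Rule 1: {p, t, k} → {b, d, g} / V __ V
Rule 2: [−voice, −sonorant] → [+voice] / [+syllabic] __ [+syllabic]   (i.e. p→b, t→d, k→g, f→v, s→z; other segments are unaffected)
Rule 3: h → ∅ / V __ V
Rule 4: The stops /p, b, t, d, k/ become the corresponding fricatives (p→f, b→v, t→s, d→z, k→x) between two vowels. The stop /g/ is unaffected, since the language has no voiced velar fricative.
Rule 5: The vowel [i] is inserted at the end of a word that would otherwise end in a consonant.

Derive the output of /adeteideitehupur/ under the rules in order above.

azezeizeizeuvuri

Rule 1 (intervocalic voicing): /t/ is a voiceless stop between vowels /e/ and /e/, so it voices to [d]. /t/ is a voiceless stop between vowels /i/ and /e/, so it voices to [d]. /p/ is a voiceless stop between vowels /u/ and /u/, so it voices to [b]. /adeteideitehupur/ → adedeideidehubur.
Rule 2 (intervocalic voicing): no segment meets the environment; /adedeideidehubur/ is unchanged.
Rule 3 (intervocalic h-deletion): /h/ occurs between vowels /e/ and /u/, so it deletes. /adedeideidehubur/ → adedeideideubur.
Rule 4 (intervocalic spirantization): /d/ is a stop between vowels /a/ and /e/, so it spirantizes to the fricative [z]. /d/ is a stop between vowels /e/ and /e/, so it spirantizes to the fricative [z]. /d/ is a stop between vowels /i/ and /e/, so it spirantizes to the fricative [z]. /d/ is a stop between vowels /i/ and /e/, so it spirantizes to the fricative [z]. /b/ is a stop between vowels /u/ and /u/, so it spirantizes to the fricative [v]. /adedeideideubur/ → azezeizeizeuvur.
Rule 5 (final i-epenthesis): the form ends in the consonant /r/, so [i] is inserted word-finally. /azezeizeizeuvur/ → azezeizeizeuvuri.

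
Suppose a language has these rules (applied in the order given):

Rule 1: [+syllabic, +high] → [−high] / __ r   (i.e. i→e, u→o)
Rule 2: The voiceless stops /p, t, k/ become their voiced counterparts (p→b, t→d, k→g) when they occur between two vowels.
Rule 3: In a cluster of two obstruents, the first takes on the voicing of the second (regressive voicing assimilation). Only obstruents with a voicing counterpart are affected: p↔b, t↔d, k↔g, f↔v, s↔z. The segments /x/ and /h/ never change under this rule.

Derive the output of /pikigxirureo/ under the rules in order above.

pigikxeroreo

Rule 1 (pre-rhotic lowering): /i/ is a high vowel immediately before /r/, so it lowers to [e]. /u/ is a high vowel immediately before /r/, so it lowers to [o]. /pikigxirureo/ → pikigxeroreo.
Rule 2 (intervocalic voicing): /k/ is a voiceless stop between vowels /i/ and /i/, so it voices to [g]. /pikigxeroreo/ → pigigxeroreo.
Rule 3 (regressive voicing assimilation): /g/ precedes the voiceless obstruent /x/, so it devoices to [k] by assimilation. /pigigxeroreo/ → pigikxeroreo.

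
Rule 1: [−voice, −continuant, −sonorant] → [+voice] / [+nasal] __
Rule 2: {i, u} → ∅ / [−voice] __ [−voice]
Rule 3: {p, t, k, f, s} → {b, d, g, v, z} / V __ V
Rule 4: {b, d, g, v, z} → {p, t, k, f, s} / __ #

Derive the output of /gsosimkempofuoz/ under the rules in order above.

Rule 1 (post-nasal voicing): /k/ is a voiceless stop immediately after the nasal /m/, so it voices to [g]. /p/ is a voiceless stop immediately after the nasal /m/, so it voices to [b]. /gsosimkempofuoz/ → gsosimgembofuoz.
Rule 2 (high vowel syncope): no segment meets the environment; /gsosimgembofuoz/ is unchanged.
Rule 3 (intervocalic voicing): /s/ is a voiceless obstruent between vowels /o/ and /i/, so it voices to [z]. /f/ is a voiceless obstruent between vowels /o/ and /u/, so it voices to [v]. /gsosimgembofuoz/ → gsozimgembovuoz.
Rule 4 (final devoicing): /z/ is a voiced obstruent in word-final position, so it devoices to [s]. /gsozimgembovuoz/ → gsozimgembovuos.

gsozimgembovuos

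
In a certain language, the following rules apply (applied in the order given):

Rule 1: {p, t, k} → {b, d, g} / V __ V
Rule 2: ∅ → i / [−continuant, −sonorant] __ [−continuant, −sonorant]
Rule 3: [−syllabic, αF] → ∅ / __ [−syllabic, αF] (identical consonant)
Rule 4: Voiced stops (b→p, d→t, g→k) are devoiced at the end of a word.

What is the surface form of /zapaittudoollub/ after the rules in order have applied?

zabaititudoolup

Rule 1 (intervocalic voicing): /p/ is a voiceless stop between vowels /a/ and /a/, so it voices to [b]. /zapaittudoollub/ → zabaittudoollub.
Rule 2 (stop-cluster i-epenthesis): /t/ and /t/ form a stop–stop cluster, so [i] is inserted between them. /zabaittudoollub/ → zabaititudoollub.
Rule 3 (degemination): /ll/ is a geminate; the first /l/ deletes. /zabaititudoollub/ → zabaititudoolub.
Rule 4 (final devoicing): /b/ is a voiced stop in word-final position, so it devoices to [p]. /zabaititudoolub/ → zabaititudoolup.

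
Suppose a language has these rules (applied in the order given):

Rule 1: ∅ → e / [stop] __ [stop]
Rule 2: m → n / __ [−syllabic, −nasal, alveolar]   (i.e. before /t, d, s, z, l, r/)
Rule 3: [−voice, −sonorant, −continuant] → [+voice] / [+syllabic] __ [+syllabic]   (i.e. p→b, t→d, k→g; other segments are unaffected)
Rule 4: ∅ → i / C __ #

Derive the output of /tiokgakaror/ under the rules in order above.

tiogegagarori

Rule 1 (stop-cluster e-epenthesis): /k/ and /g/ form a stop–stop cluster, so [e] is inserted between them. /tiokgakaror/ → tiokegakaror.
Rule 2 (nasal place assimilation): no segment meets the environment; /tiokegakaror/ is unchanged.
Rule 3 (intervocalic voicing): /k/ is a voiceless stop between vowels /o/ and /e/, so it voices to [g]. /k/ is a voiceless stop between vowels /a/ and /a/, so it voices to [g]. /tiokegakaror/ → tiogegagaror.
Rule 4 (final i-epenthesis): the form ends in the consonant /r/, so [i] is inserted word-finally. /tiogegagaror/ → tiogegagarori.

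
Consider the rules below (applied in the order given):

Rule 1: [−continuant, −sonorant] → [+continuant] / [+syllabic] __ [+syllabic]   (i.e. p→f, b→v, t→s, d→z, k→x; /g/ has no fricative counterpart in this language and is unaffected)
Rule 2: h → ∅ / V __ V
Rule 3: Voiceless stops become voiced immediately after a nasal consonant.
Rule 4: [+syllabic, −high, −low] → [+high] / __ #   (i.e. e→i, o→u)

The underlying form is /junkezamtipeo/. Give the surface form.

Rule 1 (intervocalic spirantization): /p/ is a stop between vowels /i/ and /e/, so it spirantizes to the fricative [f]. /junkezamtipeo/ → junkezamtifeo.
Rule 2 (intervocalic h-deletion): no segment meets the environment; /junkezamtifeo/ is unchanged.
Rule 3 (post-nasal voicing): /k/ is a voiceless stop immediately after the nasal /n/, so it voices to [g]. /t/ is a voiceless stop immediately after the nasal /m/, so it voices to [d]. /junkezamtifeo/ → jungezamdifeo.
Rule 4 (final vowel raising): /o/ is a mid vowel in word-final position, so it raises to [u]. /jungezamdifeo/ → jungezamdifeu.

jungezamdifeu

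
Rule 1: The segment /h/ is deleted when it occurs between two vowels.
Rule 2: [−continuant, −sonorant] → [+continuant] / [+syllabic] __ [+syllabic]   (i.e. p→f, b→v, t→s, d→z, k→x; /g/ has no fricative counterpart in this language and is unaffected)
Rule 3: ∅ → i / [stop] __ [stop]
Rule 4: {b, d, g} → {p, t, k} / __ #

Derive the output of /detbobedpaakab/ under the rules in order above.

Rule 1 (intervocalic h-deletion): no segment meets the environment; /detbobedpaakab/ is unchanged.
Rule 2 (intervocalic spirantization): /b/ is a stop between vowels /o/ and /e/, so it spirantizes to the fricative [v]. /k/ is a stop between vowels /a/ and /a/, so it spirantizes to the fricative [x]. /detbobedpaakab/ → detbovedpaaxab.
Rule 3 (stop-cluster i-epenthesis): /t/ and /b/ form a stop–stop cluster, so [i] is inserted between them. /d/ and /p/ form a stop–stop cluster, so [i] is inserted between them. /detbovedpaaxab/ → detibovedipaaxab.
Rule 4 (final devoicing): /b/ is a voiced stop in word-final position, so it devoices to [p]. /detibovedipaaxab/ → detibovedipaaxap.

detibovedipaaxap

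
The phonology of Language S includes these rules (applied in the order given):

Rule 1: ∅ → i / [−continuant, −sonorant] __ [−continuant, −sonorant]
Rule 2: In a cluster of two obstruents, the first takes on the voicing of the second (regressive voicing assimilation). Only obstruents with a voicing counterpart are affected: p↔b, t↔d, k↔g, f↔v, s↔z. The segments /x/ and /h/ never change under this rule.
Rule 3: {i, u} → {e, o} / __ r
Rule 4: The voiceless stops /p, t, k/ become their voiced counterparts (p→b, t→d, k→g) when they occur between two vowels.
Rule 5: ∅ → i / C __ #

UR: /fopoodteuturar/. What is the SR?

foboodideudorari

Rule 1 (stop-cluster i-epenthesis): /d/ and /t/ form a stop–stop cluster, so [i] is inserted between them. /fopoodteuturar/ → fopooditeuturar.
Rule 2 (regressive voicing assimilation): no segment meets the environment; /fopooditeuturar/ is unchanged.
Rule 3 (pre-rhotic lowering): /u/ is a high vowel immediately before /r/, so it lowers to [o]. /fopooditeuturar/ → fopooditeutorar.
Rule 4 (intervocalic voicing): /p/ is a voiceless stop between vowels /o/ and /o/, so it voices to [b]. /t/ is a voiceless stop between vowels /i/ and /e/, so it voices to [d]. /t/ is a voiceless stop between vowels /u/ and /o/, so it voices to [d]. /fopooditeutorar/ → foboodideudorar.
Rule 5 (final i-epenthesis): the form ends in the consonant /r/, so [i] is inserted word-finally. /foboodideudorar/ → foboodideudorari.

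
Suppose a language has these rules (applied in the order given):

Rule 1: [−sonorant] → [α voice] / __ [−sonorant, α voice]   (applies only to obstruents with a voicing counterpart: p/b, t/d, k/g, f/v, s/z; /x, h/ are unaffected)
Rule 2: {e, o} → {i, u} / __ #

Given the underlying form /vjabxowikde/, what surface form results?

Rule 1 (regressive voicing assimilation): /b/ precedes the voiceless obstruent /x/, so it devoices to [p] by assimilation. /k/ precedes the voiced obstruent /d/, so it voices to [g] by assimilation. /vjabxowikde/ → vjapxowigde.
Rule 2 (final vowel raising): /e/ is a mid vowel in word-final position, so it raises to [i]. /vjapxowigde/ → vjapxowigdi.

vjapxowigdi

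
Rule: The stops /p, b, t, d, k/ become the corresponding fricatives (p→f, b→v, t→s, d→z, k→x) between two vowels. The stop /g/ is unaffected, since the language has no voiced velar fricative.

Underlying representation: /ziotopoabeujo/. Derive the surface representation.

/t/ is a stop between vowels /o/ and /o/, so it spirantizes to the fricative [s].
/p/ is a stop between vowels /o/ and /o/, so it spirantizes to the fricative [f].
/b/ is a stop between vowels /a/ and /e/, so it spirantizes to the fricative [v].
Surface form: [ziosofoaveujo].

ziosofoaveujo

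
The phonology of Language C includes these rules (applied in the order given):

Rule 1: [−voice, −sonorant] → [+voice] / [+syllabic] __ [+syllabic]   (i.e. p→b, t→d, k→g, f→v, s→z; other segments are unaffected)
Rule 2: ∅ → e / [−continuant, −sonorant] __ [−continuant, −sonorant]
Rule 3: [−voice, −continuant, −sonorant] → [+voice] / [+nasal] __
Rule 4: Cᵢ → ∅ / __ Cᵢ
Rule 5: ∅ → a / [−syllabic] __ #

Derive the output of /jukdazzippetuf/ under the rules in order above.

Rule 1 (intervocalic voicing): /t/ is a voiceless obstruent between vowels /e/ and /u/, so it voices to [d]. /jukdazzippetuf/ → jukdazzippeduf.
Rule 2 (stop-cluster e-epenthesis): /k/ and /d/ form a stop–stop cluster, so [e] is inserted between them. /p/ and /p/ form a stop–stop cluster, so [e] is inserted between them. /jukdazzippeduf/ → jukedazzipepeduf.
Rule 3 (post-nasal voicing): no segment meets the environment; /jukedazzipepeduf/ is unchanged.
Rule 4 (degemination): /zz/ is a geminate; the first /z/ deletes. /jukedazzipepeduf/ → jukedazipepeduf.
Rule 5 (final a-epenthesis): the form ends in the consonant /f/, so [a] is inserted word-finally. /jukedazipepeduf/ → jukedazipepedufa.

jukedazipepedufa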